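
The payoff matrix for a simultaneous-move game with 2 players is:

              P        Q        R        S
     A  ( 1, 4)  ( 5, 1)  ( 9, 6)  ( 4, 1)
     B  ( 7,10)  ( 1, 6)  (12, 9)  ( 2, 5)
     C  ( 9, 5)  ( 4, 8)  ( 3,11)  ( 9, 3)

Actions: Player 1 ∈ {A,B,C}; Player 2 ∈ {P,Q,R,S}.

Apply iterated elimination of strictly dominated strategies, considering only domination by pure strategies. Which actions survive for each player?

P2 drop Q (R beats it: A:6>1 B:9>6 C:11>8)
P2 drop S (P beats it: A:4>1 B:10>5 C:5>3)
P1 drop A (B beats it: P:7>1 R:12>9)
P1→{B,C} P2→{P,R}

Survivors P1:{B,C} P2:{P,R}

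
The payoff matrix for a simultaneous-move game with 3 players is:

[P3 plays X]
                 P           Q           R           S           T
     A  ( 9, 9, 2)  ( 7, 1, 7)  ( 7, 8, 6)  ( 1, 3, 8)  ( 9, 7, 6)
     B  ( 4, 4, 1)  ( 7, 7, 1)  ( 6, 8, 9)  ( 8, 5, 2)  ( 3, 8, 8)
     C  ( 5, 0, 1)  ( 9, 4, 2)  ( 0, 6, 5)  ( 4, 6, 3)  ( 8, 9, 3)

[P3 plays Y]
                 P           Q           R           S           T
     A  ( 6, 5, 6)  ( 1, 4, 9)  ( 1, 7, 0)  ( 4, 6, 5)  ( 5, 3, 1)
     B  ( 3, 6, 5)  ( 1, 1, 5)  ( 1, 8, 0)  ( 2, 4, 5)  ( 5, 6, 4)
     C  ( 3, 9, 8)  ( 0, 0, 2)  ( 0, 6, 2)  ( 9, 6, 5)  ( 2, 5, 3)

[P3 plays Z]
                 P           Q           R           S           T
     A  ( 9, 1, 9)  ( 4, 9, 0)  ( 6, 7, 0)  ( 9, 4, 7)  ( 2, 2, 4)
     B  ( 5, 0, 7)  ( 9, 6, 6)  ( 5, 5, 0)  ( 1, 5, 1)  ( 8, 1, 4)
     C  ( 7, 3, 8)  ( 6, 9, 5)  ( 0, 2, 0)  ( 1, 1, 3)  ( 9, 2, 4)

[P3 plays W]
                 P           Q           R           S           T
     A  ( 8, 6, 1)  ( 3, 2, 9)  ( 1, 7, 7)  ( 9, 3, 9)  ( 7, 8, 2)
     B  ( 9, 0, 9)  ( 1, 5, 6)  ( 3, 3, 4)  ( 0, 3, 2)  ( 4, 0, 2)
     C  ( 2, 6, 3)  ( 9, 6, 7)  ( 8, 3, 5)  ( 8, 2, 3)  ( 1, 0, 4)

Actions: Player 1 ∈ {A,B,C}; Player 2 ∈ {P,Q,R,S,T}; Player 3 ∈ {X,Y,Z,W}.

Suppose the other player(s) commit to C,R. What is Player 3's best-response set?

u_3(X vs C,R) = 5
u_3(Y vs C,R) = 2
u_3(Z vs C,R) = 0
u_3(W vs C,R) = 5
max payoff 5 at {X,W}

argmax u_3 = {X,W}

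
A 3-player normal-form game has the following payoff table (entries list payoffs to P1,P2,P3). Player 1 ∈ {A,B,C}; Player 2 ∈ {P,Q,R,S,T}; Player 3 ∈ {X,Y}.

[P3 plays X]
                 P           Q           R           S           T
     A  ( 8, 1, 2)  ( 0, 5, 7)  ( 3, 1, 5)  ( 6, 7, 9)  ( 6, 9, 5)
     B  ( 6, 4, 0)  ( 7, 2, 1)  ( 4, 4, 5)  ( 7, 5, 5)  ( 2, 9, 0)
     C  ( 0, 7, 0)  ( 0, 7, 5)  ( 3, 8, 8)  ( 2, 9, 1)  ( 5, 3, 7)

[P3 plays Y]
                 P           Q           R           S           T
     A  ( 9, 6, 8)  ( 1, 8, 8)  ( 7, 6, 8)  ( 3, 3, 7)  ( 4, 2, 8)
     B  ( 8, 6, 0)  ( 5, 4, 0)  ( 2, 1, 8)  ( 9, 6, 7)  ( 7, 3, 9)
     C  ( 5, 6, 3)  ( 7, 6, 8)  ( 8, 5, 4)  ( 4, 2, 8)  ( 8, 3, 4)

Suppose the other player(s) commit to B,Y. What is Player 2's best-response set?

P2 best: {P,S}

u_2(P vs B,Y) = 6
u_2(Q vs B,Y) = 4
u_2(R vs B,Y) = 1
u_2(S vs B,Y) = 6
u_2(T vs B,Y) = 3
max payoff 6 at {P,S}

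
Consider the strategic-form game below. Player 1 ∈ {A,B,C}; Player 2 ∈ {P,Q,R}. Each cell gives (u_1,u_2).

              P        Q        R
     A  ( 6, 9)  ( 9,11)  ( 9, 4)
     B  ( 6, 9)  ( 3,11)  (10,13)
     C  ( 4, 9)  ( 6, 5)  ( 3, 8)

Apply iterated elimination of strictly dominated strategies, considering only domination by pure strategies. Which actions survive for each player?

P1 drop C (A beats it: P:6>4 Q:9>6 R:9>3)
P2 drop P (Q beats it: A:11>9 B:11>9)
P1→{A,B} P2→{Q,R}

Remaining: P1:{A,B} P2:{Q,R}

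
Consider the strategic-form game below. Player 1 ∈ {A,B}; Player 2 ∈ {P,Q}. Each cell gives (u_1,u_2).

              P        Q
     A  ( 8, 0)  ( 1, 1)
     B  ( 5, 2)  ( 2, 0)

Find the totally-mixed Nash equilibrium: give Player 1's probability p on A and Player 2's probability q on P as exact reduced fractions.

P1 indiff ⇒ q·8+(1-q)·1 = q·5+(1-q)·2 ⇒ q(3) = (1-q)(1) ⇒ q = 1/4
P2 indiff ⇒ p·0+(1-p)·2 = p·1+(1-p)·0 ⇒ p(-1) = (1-p)(-2) ⇒ p = 2/3

(p,q) = (2/3, 1/4)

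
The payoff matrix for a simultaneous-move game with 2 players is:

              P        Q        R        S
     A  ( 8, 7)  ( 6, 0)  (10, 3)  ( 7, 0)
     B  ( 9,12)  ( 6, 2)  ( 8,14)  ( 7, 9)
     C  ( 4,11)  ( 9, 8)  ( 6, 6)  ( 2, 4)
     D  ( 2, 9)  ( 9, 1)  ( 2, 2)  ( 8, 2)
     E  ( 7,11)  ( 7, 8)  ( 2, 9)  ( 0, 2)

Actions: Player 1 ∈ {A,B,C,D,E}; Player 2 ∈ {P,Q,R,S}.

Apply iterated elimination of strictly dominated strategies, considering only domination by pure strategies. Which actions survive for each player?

IESDS → P1:{A,B} P2:{P,R}

P2 drop Q (P beats it: A:7>0 B:12>2 C:11>8 D:9>1 E:11>8)
P1 drop C (A beats it: P:8>4 R:10>6 S:7>2)
P1 drop E (A beats it: P:8>7 R:10>2 S:7>0)
P2 drop S (P beats it: A:7>0 B:12>9 D:9>2)
P1 drop D (A beats it: P:8>2 R:10>2)
P1→{A,B} P2→{P,R}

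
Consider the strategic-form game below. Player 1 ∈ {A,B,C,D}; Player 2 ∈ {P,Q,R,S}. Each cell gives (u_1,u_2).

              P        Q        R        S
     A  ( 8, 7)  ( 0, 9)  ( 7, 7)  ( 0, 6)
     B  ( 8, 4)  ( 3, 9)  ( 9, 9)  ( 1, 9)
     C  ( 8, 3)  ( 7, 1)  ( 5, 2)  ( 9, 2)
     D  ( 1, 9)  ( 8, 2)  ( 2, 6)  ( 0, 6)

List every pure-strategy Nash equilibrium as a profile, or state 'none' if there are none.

(A,P): not NE [P2→Q gives 9>7]
(A,Q): not NE [P1→D gives 8>0]
(A,R): not NE [P1→B gives 9>7; P2→Q gives 9>7]
(A,S): not NE [P1→C gives 9>0; P2→Q gives 9>6]
(B,P): not NE [P2→S gives 9>4]
(B,Q): not NE [P1→D gives 8>3]
(B,R): NE
(B,S): not NE [P1→C gives 9>1]
(C,P): NE
(C,Q): not NE [P1→D gives 8>7; P2→P gives 3>1]
(C,R): not NE [P1→B gives 9>5; P2→P gives 3>2]
(C,S): not NE [P2→P gives 3>2]
(D,P): not NE [P1→C gives 8>1]
(D,Q): not NE [P2→P gives 9>2]
(D,R): not NE [P1→B gives 9>2; P2→P gives 9>6]
(D,S): not NE [P1→C gives 9>0; P2→P gives 9>6]

PSNE = {(B,R), (C,P)}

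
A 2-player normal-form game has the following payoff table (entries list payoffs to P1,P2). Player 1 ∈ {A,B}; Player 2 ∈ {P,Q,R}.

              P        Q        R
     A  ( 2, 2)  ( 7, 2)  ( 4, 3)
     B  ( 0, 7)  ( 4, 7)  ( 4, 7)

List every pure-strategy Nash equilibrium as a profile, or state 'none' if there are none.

PSNE = {(A,R), (B,R)}

(A,P): not NE [P2→R gives 3>2]
(A,Q): not NE [P2→R gives 3>2]
(A,R): NE
(B,P): not NE [P1→A gives 2>0]
(B,Q): not NE [P1→A gives 7>4]
(B,R): NE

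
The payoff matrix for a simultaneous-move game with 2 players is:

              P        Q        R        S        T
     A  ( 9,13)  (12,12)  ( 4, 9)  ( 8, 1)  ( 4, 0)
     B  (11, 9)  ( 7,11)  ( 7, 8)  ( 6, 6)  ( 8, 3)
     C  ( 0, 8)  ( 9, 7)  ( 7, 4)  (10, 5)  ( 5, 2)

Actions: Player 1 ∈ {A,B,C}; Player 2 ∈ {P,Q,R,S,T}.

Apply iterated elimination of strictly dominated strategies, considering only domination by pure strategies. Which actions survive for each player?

Remaining: P1:{A,B} P2:{P,Q}

P2 drop R (P beats it: A:13>9 B:9>8 C:8>4)
P2 drop S (P beats it: A:13>1 B:9>6 C:8>5)
P2 drop T (P beats it: A:13>0 B:9>3 C:8>2)
P1 drop C (A beats it: P:9>0 Q:12>9)
P1→{A,B} P2→{P,Q}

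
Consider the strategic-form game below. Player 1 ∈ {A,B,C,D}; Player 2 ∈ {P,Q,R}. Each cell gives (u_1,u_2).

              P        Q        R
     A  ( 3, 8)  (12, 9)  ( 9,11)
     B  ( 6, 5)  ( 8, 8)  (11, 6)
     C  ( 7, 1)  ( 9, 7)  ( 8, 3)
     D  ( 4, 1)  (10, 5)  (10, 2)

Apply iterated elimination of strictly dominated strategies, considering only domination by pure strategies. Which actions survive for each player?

IESDS → P1:{A,B,D} P2:{Q,R}

P2 drop P (Q beats it: A:9>8 B:8>5 C:7>1 D:5>1)
P1 drop C (A beats it: Q:12>9 R:9>8)
P1→{A,B,D} P2→{Q,R}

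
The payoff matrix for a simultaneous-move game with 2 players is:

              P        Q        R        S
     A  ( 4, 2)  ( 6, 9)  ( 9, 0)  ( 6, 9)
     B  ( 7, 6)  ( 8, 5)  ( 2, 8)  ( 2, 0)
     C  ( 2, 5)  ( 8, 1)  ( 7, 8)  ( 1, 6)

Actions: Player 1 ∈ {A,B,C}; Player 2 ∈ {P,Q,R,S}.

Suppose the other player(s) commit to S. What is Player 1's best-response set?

argmax u_1 = {A}

u_1(A vs S) = 6
u_1(B vs S) = 2
u_1(C vs S) = 1
max payoff 6 at {A}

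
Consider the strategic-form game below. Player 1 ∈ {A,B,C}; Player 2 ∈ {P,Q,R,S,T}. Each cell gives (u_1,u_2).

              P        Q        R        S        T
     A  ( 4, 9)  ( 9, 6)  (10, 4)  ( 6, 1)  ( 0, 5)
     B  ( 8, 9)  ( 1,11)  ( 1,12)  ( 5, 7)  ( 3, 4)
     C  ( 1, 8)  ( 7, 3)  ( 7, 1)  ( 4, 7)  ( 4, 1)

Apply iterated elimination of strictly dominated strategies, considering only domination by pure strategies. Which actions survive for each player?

P2 drop S (P beats it: A:9>1 B:9>7 C:8>7)
P2 drop T (P beats it: A:9>5 B:9>4 C:8>1)
P1 drop C (A beats it: P:4>1 Q:9>7 R:10>7)
P1→{A,B} P2→{P,Q,R}

Survivors P1:{A,B} P2:{P,Q,R}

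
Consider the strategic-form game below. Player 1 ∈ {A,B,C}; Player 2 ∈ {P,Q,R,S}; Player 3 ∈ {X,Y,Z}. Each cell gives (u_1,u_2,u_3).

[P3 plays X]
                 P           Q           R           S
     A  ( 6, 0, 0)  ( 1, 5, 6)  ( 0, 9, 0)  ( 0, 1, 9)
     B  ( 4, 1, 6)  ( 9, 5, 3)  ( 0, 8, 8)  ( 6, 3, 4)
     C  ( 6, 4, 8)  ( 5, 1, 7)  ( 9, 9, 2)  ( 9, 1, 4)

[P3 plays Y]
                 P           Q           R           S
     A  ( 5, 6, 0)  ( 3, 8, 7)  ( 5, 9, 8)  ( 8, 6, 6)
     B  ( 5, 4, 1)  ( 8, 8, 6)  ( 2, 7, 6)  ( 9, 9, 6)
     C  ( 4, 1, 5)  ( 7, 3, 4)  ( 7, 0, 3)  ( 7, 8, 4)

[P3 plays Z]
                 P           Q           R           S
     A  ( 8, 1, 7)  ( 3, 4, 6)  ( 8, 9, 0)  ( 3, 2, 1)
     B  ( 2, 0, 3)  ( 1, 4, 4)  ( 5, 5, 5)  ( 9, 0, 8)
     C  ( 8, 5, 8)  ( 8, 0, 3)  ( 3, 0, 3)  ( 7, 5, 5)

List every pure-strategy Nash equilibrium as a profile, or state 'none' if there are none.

(A,P,X): not NE [P2→R gives 9>0; P3→Z gives 7>0]
(A,P,Y): not NE [P2→R gives 9>6; P3→Z gives 7>0]
(A,P,Z): not NE [P2→R gives 9>1]
(A,Q,X): not NE [P1→B gives 9>1; P2→R gives 9>5; P3→Y gives 7>6]
(A,Q,Y): not NE [P1→B gives 8>3; P2→R gives 9>8]
(A,Q,Z): not NE [P1→C gives 8>3; P2→R gives 9>4; P3→Y gives 7>6]
(A,R,X): not NE [P1→C gives 9>0; P3→Y gives 8>0]
(A,R,Y): not NE [P1→C gives 7>5]
(A,R,Z): not NE [P3→Y gives 8>0]
(A,S,X): not NE [P1→C gives 9>0; P2→R gives 9>1]
(A,S,Y): not NE [P1→B gives 9>8; P2→R gives 9>6; P3→X gives 9>6]
(A,S,Z): not NE [P1→B gives 9>3; P2→R gives 9>2; P3→X gives 9>1]
(B,P,X): not NE [P1→C gives 6>4; P2→R gives 8>1]
(B,P,Y): not NE [P2→S gives 9>4; P3→X gives 6>1]
(B,P,Z): not NE [P1→C gives 8>2; P2→R gives 5>0; P3→X gives 6>3]
(B,Q,X): not NE [P2→R gives 8>5; P3→Y gives 6>3]
(B,Q,Y): not NE [P2→S gives 9>8]
(B,Q,Z): not NE [P1→C gives 8>1; P2→R gives 5>4; P3→Y gives 6>4]
(B,R,X): not NE [P1→C gives 9>0]
(B,R,Y): not NE [P1→C gives 7>2; P2→S gives 9>7; P3→X gives 8>6]
(B,R,Z): not NE [P1→A gives 8>5; P3→X gives 8>5]
(B,S,X): not NE [P1→C gives 9>6; P2→R gives 8>3; P3→Z gives 8>4]
(B,S,Y): not NE [P3→Z gives 8>6]
(B,S,Z): not NE [P2→R gives 5>0]
(C,P,X): not NE [P2→R gives 9>4]
(C,P,Y): not NE [P1→B gives 5>4; P2→S gives 8>1; P3→Z gives 8>5]
(C,P,Z): NE
(C,Q,X): not NE [P1→B gives 9>5; P2→R gives 9>1]
(C,Q,Y): not NE [P1→B gives 8>7; P2→S gives 8>3; P3→X gives 7>4]
(C,Q,Z): not NE [P2→S gives 5>0; P3→X gives 7>3]
(C,R,X): not NE [P3→Z gives 3>2]
(C,R,Y): not NE [P2→S gives 8>0]
(C,R,Z): not NE [P1→A gives 8>3; P2→S gives 5>0]
(C,S,X): not NE [P2→R gives 9>1; P3→Z gives 5>4]
(C,S,Y): not NE [P1→B gives 9>7; P3→Z gives 5>4]
(C,S,Z): not NE [P1→B gives 9>7]

Nash profiles: (C,P,Z)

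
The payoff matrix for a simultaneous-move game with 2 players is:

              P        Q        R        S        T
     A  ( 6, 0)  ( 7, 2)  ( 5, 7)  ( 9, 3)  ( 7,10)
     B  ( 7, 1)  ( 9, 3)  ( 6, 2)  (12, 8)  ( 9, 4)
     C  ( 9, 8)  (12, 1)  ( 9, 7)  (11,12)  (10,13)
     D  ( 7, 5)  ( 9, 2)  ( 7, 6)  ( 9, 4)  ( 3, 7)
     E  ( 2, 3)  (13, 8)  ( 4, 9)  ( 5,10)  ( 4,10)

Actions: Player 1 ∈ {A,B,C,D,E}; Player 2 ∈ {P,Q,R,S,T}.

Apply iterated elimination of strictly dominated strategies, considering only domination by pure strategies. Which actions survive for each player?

IESDS → P1:{B,C} P2:{S,T}

P1 drop A (B beats it: P:7>6 Q:9>7 R:6>5 S:12>9 T:9>7)
P1 drop D (C beats it: P:9>7 Q:12>9 R:9>7 S:11>9 T:10>3)
P2 drop P (S beats it: B:8>1 C:12>8 E:10>3)
P2 drop Q (S beats it: B:8>3 C:12>1 E:10>8)
P1 drop E (B beats it: R:6>4 S:12>5 T:9>4)
P2 drop R (S beats it: B:8>2 C:12>7)
P1→{B,C} P2→{S,T}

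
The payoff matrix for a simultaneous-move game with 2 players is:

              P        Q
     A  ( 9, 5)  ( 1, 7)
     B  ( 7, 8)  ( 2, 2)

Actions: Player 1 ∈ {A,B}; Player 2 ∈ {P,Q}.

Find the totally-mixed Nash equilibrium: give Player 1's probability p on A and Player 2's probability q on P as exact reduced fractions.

P1 indiff ⇒ q·9+(1-q)·1 = q·7+(1-q)·2 ⇒ q(2) = (1-q)(1) ⇒ q = 1/3
P2 indiff ⇒ p·5+(1-p)·8 = p·7+(1-p)·2 ⇒ p(-2) = (1-p)(-6) ⇒ p = 3/4

p=3/4, q=1/3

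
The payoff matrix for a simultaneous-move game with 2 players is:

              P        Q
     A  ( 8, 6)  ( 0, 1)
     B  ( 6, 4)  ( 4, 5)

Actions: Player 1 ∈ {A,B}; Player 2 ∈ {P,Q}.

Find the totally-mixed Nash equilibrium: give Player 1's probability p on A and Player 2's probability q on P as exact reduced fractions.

P1 indiff ⇒ q·8+(1-q)·0 = q·6+(1-q)·4 ⇒ q(2) = (1-q)(4) ⇒ q = 2/3
P2 indiff ⇒ p·6+(1-p)·4 = p·1+(1-p)·5 ⇒ p(5) = (1-p)(1) ⇒ p = 1/6

p=1/6, q=2/3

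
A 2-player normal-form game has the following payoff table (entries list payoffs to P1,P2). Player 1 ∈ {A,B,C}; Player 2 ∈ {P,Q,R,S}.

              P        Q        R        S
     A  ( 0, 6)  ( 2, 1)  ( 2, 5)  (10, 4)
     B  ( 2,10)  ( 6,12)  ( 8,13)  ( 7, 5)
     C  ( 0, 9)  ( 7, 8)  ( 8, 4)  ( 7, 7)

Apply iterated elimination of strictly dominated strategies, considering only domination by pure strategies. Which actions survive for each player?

Survivors P1:{B,C} P2:{P,Q,R}

P2 drop S (P beats it: A:6>4 B:10>5 C:9>7)
P1 drop A (B beats it: P:2>0 Q:6>2 R:8>2)
P1→{B,C} P2→{P,Q,R}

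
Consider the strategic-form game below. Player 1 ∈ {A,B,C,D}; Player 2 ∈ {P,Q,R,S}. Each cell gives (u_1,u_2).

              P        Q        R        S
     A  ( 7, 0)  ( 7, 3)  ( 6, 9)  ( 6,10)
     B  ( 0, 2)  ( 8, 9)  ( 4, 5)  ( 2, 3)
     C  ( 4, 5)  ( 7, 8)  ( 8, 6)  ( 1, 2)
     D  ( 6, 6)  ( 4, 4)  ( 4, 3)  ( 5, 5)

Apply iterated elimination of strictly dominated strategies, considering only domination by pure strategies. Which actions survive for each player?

P1 drop D (A beats it: P:7>6 Q:7>4 R:6>4 S:6>5)
P2 drop P (Q beats it: A:3>0 B:9>2 C:8>5)
P1→{A,B,C} P2→{Q,R,S}

Remaining: P1:{A,B,C} P2:{Q,R,S}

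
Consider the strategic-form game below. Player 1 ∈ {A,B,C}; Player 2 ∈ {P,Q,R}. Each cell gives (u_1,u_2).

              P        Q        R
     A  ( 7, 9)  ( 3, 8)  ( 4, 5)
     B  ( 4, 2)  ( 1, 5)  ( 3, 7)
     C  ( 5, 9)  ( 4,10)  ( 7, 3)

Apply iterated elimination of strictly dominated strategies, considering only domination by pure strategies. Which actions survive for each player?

IESDS → P1:{A,C} P2:{P,Q}

P1 drop B (A beats it: P:7>4 Q:3>1 R:4>3)
P2 drop R (P beats it: A:9>5 C:9>3)
P1→{A,C} P2→{P,Q}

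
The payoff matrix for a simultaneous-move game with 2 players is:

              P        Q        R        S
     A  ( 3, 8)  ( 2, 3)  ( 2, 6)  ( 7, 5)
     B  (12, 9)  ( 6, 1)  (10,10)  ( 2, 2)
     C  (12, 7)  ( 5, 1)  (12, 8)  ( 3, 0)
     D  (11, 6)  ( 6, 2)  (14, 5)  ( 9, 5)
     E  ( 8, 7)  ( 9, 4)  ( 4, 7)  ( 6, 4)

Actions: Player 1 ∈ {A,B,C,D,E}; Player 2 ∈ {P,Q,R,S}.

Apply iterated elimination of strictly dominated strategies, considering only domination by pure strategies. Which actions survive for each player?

IESDS → P1:{B,C,D} P2:{P,R}

P1 drop A (D beats it: P:11>3 Q:6>2 R:14>2 S:9>7)
P2 drop Q (P beats it: B:9>1 C:7>1 D:6>2 E:7>4)
P1 drop E (D beats it: P:11>8 R:14>4 S:9>6)
P2 drop S (P beats it: B:9>2 C:7>0 D:6>5)
P1→{B,C,D} P2→{P,R}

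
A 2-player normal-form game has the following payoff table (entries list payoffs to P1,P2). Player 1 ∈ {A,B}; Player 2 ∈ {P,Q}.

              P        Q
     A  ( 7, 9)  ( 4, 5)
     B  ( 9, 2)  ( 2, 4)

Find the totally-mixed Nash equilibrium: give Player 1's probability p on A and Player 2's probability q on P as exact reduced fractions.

P1 mixes 1/3 on A; P2 mixes 1/2 on P

P1 indiff ⇒ q·7+(1-q)·4 = q·9+(1-q)·2 ⇒ q(-2) = (1-q)(-2) ⇒ q = 1/2
P2 indiff ⇒ p·9+(1-p)·2 = p·5+(1-p)·4 ⇒ p(4) = (1-p)(2) ⇒ p = 1/3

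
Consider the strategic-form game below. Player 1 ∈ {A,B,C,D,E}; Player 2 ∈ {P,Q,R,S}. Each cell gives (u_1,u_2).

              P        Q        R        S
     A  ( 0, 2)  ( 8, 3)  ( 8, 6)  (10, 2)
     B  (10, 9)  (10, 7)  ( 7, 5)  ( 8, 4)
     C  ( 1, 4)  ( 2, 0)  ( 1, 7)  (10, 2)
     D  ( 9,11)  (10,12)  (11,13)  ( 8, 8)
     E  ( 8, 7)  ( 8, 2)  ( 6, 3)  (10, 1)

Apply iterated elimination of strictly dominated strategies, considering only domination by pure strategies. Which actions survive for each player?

Survivors P1:{B,D} P2:{P,Q,R}

P2 drop S (R beats it: A:6>2 B:5>4 C:7>2 D:13>8 E:3>1)
P1 drop A (D beats it: P:9>0 Q:10>8 R:11>8)
P1 drop C (B beats it: P:10>1 Q:10>2 R:7>1)
P1 drop E (B beats it: P:10>8 Q:10>8 R:7>6)
P1→{B,D} P2→{P,Q,R}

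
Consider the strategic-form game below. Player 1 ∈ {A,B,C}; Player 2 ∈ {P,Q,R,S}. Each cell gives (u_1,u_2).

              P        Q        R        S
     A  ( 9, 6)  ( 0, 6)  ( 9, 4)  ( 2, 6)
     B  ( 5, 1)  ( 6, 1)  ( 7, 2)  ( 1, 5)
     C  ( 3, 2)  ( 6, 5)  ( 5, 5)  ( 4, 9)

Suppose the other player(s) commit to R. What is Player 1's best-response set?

u_1(A vs R) = 9
u_1(B vs R) = 7
u_1(C vs R) = 5
max payoff 9 at {A}

P1 best: {A}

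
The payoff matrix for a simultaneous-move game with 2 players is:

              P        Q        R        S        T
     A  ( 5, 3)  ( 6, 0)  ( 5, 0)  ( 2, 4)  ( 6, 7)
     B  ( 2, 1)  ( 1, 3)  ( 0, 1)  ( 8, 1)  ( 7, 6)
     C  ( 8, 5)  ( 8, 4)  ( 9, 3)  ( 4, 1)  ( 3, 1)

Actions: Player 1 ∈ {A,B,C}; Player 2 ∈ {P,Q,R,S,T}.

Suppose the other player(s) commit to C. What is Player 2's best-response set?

P2 best: {P}

u_2(P vs C) = 5
u_2(Q vs C) = 4
u_2(R vs C) = 3
u_2(S vs C) = 1
u_2(T vs C) = 1
max payoff 5 at {P}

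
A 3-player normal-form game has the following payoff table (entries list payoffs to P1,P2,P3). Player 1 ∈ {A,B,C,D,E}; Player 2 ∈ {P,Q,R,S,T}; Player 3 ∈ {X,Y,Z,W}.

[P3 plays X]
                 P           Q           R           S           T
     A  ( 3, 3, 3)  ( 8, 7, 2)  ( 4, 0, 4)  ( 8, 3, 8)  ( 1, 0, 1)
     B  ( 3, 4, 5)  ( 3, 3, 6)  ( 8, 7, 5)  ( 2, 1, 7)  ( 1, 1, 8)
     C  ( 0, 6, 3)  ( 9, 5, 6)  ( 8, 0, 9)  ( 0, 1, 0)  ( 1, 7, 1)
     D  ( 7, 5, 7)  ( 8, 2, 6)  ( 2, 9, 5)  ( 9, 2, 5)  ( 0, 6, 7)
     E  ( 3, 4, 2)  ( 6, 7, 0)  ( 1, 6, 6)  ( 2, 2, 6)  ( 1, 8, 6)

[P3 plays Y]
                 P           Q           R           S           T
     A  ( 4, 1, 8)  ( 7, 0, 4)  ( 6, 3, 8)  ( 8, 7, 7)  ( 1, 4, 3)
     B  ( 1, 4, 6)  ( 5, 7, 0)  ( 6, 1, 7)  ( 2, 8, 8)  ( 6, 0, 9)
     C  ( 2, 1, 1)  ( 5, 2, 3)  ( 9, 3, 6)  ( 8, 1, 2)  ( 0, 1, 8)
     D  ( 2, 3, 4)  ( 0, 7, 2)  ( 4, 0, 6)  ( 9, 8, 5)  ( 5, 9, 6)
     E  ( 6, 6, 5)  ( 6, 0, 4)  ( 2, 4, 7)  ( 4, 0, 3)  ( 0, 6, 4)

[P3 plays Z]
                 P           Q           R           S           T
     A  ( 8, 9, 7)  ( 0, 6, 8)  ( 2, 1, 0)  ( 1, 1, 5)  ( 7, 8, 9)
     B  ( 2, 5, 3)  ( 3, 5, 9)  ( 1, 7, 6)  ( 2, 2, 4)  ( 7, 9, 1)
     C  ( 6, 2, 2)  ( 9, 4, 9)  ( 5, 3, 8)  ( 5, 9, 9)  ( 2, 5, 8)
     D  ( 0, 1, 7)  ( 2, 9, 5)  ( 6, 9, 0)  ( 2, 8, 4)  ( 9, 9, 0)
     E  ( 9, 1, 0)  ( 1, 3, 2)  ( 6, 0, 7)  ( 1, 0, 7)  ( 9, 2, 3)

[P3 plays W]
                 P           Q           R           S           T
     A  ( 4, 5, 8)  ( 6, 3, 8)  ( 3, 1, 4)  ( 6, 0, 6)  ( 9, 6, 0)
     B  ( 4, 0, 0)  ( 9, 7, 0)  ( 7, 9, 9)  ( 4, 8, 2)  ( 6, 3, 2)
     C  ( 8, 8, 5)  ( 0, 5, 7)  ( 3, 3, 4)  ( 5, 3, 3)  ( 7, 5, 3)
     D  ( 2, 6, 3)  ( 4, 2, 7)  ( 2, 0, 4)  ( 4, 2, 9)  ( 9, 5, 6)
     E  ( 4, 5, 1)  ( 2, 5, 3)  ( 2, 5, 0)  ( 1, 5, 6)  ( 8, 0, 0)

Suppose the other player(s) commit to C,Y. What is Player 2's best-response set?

argmax u_2 = {R}

u_2(P vs C,Y) = 1
u_2(Q vs C,Y) = 2
u_2(R vs C,Y) = 3
u_2(S vs C,Y) = 1
u_2(T vs C,Y) = 1
max payoff 3 at {R}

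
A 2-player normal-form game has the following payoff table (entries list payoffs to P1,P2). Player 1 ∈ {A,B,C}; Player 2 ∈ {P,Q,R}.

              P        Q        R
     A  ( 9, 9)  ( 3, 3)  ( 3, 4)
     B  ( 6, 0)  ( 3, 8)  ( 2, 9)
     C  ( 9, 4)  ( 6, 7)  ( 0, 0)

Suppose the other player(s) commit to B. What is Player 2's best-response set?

argmax u_2 = {R}

u_2(P vs B) = 0
u_2(Q vs B) = 8
u_2(R vs B) = 9
max payoff 9 at {R}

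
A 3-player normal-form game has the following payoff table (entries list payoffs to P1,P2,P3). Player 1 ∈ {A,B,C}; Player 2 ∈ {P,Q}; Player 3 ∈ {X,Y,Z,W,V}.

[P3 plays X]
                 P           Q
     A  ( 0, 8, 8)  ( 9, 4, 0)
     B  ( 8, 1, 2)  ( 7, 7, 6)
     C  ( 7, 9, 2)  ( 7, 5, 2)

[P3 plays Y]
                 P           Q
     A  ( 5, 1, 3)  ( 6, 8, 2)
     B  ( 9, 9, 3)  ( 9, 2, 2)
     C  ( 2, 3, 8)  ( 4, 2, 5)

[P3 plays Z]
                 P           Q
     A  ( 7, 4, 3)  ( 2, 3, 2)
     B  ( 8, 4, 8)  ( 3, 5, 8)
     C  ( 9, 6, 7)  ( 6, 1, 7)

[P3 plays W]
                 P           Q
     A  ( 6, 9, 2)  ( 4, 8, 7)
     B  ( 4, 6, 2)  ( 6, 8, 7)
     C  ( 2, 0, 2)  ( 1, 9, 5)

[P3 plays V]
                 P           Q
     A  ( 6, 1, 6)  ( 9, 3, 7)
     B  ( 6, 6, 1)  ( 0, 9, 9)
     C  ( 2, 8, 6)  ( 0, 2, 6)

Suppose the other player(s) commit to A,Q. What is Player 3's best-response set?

u_3(X vs A,Q) = 0
u_3(Y vs A,Q) = 2
u_3(Z vs A,Q) = 2
u_3(W vs A,Q) = 7
u_3(V vs A,Q) = 7
max payoff 7 at {W,V}

BR_3 = {W,V}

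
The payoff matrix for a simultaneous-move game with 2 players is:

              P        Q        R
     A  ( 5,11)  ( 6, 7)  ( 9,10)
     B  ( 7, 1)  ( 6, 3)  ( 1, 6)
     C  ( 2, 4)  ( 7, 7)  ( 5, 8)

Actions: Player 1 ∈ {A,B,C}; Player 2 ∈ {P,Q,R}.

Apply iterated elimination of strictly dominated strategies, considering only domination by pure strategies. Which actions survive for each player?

IESDS → P1:{A,B} P2:{P,R}

P2 drop Q (R beats it: A:10>7 B:6>3 C:8>7)
P1 drop C (A beats it: P:5>2 R:9>5)
P1→{A,B} P2→{P,R}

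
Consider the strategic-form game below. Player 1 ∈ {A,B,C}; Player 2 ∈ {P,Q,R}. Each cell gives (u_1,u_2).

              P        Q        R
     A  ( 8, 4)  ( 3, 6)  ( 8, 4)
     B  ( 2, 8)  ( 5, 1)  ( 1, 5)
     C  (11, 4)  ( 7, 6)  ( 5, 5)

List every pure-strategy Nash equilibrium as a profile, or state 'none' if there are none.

NE set: (C,Q)

(A,P): not NE [P1→C gives 11>8; P2→Q gives 6>4]
(A,Q): not NE [P1→C gives 7>3]
(A,R): not NE [P2→Q gives 6>4]
(B,P): not NE [P1→C gives 11>2]
(B,Q): not NE [P1→C gives 7>5; P2→P gives 8>1]
(B,R): not NE [P1→A gives 8>1; P2→P gives 8>5]
(C,P): not NE [P2→Q gives 6>4]
(C,Q): NE
(C,R): not NE [P1→A gives 8>5; P2→Q gives 6>5]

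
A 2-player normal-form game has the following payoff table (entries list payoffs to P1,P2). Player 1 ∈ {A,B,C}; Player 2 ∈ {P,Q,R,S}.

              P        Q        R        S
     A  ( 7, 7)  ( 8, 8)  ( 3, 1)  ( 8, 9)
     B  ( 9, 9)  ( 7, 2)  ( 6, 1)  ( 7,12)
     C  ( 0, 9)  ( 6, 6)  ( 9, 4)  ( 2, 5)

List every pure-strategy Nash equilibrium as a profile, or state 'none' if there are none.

PSNE = {(A,S)}

(A,P): not NE [P1→B gives 9>7; P2→S gives 9>7]
(A,Q): not NE [P2→S gives 9>8]
(A,R): not NE [P1→C gives 9>3; P2→S gives 9>1]
(A,S): NE
(B,P): not NE [P2→S gives 12>9]
(B,Q): not NE [P1→A gives 8>7; P2→S gives 12>2]
(B,R): not NE [P1→C gives 9>6; P2→S gives 12>1]
(B,S): not NE [P1→A gives 8>7]
(C,P): not NE [P1→B gives 9>0]
(C,Q): not NE [P1→A gives 8>6; P2→P gives 9>6]
(C,R): not NE [P2→P gives 9>4]
(C,S): not NE [P1→A gives 8>2; P2→P gives 9>5]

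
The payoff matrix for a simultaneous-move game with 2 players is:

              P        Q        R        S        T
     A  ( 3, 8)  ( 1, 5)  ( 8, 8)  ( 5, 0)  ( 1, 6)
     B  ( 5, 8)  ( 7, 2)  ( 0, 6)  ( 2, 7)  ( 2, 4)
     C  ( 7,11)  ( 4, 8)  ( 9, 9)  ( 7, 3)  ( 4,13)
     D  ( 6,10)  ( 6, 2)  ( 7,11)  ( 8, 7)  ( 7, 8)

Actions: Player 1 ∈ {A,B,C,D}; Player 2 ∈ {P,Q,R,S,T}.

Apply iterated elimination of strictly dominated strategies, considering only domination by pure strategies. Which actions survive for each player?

P1 drop A (C beats it: P:7>3 Q:4>1 R:9>8 S:7>5 T:4>1)
P2 drop Q (P beats it: B:8>2 C:11>8 D:10>2)
P1 drop B (C beats it: P:7>5 R:9>0 S:7>2 T:4>2)
P2 drop S (P beats it: C:11>3 D:10>7)
P1→{C,D} P2→{P,R,T}

Survivors P1:{C,D} P2:{P,R,T}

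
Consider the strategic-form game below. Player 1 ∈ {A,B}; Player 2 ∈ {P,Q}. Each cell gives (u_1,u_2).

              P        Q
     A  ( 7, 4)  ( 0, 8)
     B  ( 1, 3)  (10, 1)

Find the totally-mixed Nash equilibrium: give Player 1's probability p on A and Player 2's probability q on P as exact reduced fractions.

p=1/3, q=5/8

P1 indiff ⇒ q·7+(1-q)·0 = q·1+(1-q)·10 ⇒ q(6) = (1-q)(10) ⇒ q = 5/8
P2 indiff ⇒ p·4+(1-p)·3 = p·8+(1-p)·1 ⇒ p(-4) = (1-p)(-2) ⇒ p = 1/3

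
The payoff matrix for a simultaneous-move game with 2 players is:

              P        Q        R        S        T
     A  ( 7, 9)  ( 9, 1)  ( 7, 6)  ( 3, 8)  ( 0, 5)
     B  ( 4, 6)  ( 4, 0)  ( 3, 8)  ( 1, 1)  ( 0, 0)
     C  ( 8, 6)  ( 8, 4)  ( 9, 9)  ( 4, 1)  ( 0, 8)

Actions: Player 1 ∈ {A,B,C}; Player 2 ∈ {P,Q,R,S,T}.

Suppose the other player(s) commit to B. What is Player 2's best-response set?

argmax u_2 = {R}

u_2(P vs B) = 6
u_2(Q vs B) = 0
u_2(R vs B) = 8
u_2(S vs B) = 1
u_2(T vs B) = 0
max payoff 8 at {R}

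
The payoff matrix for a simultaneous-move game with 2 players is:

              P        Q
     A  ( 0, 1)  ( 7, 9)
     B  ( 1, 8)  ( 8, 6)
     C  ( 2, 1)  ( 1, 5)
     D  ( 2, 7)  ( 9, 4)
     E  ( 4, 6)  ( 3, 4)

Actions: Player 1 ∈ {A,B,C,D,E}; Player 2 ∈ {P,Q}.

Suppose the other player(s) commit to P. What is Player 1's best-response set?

u_1(A vs P) = 0
u_1(B vs P) = 1
u_1(C vs P) = 2
u_1(D vs P) = 2
u_1(E vs P) = 4
max payoff 4 at {E}

BR_1 = {E}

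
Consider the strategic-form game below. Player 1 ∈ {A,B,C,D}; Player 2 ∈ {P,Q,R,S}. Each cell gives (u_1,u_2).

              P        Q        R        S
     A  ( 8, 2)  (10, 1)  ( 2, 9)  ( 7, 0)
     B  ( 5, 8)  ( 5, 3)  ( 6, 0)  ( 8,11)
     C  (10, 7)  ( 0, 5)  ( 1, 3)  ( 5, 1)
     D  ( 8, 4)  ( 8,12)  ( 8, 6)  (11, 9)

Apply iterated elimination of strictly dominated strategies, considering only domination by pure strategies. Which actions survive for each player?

IESDS → P1:{A,C,D} P2:{P,Q,R}

P1 drop B (D beats it: P:8>5 Q:8>5 R:8>6 S:11>8)
P2 drop S (Q beats it: A:1>0 C:5>1 D:12>9)
P1→{A,C,D} P2→{P,Q,R}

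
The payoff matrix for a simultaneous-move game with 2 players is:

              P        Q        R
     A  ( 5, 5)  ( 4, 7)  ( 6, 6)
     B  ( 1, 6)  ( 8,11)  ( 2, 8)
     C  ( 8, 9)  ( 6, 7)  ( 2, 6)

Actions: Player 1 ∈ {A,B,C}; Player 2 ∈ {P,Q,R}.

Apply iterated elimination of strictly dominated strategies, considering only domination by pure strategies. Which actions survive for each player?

P2 drop R (Q beats it: A:7>6 B:11>8 C:7>6)
P1 drop A (C beats it: P:8>5 Q:6>4)
P1→{B,C} P2→{P,Q}

Remaining: P1:{B,C} P2:{P,Q}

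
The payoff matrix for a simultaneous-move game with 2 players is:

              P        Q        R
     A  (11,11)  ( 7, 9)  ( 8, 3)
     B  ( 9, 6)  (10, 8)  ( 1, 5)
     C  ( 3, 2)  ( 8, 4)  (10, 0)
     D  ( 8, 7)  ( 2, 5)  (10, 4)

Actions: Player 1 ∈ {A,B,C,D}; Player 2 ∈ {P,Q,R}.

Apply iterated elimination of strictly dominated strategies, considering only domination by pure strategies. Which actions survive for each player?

Survivors P1:{A,B} P2:{P,Q}

P2 drop R (P beats it: A:11>3 B:6>5 C:2>0 D:7>4)
P1 drop C (B beats it: P:9>3 Q:10>8)
P1 drop D (A beats it: P:11>8 Q:7>2)
P1→{A,B} P2→{P,Q}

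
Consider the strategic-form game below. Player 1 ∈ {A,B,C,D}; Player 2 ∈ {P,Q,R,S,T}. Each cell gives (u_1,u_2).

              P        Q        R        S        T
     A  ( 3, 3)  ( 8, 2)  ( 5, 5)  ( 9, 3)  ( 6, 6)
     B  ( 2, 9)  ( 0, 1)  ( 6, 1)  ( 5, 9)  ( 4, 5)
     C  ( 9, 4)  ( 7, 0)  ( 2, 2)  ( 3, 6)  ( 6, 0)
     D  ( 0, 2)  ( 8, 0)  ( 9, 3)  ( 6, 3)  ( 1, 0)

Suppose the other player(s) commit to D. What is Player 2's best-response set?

P2 best: {R,S}

u_2(P vs D) = 2
u_2(Q vs D) = 0
u_2(R vs D) = 3
u_2(S vs D) = 3
u_2(T vs D) = 0
max payoff 3 at {R,S}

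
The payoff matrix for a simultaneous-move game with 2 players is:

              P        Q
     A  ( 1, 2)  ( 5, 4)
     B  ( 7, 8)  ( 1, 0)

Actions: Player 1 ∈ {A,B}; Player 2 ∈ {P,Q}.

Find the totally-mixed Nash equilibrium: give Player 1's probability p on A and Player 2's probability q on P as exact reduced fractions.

P1 indiff ⇒ q·1+(1-q)·5 = q·7+(1-q)·1 ⇒ q(-6) = (1-q)(-4) ⇒ q = 2/5
P2 indiff ⇒ p·2+(1-p)·8 = p·4+(1-p)·0 ⇒ p(-2) = (1-p)(-8) ⇒ p = 4/5

p=4/5, q=2/5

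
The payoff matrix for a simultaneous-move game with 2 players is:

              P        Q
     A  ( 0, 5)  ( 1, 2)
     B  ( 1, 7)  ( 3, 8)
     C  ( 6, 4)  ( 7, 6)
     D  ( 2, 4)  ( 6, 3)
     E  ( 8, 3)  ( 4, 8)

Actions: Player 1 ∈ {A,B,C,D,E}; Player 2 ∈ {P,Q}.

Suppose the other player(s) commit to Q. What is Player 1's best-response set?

u_1(A vs Q) = 1
u_1(B vs Q) = 3
u_1(C vs Q) = 7
u_1(D vs Q) = 6
u_1(E vs Q) = 4
max payoff 7 at {C}

BR_1 = {C}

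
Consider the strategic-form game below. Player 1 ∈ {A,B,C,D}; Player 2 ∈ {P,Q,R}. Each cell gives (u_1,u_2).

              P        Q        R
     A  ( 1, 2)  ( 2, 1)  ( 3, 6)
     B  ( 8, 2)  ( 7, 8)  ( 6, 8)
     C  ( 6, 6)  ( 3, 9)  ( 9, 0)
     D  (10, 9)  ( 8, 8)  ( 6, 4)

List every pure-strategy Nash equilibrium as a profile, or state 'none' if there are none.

(A,P): not NE [P1→D gives 10>1; P2→R gives 6>2]
(A,Q): not NE [P1→D gives 8>2; P2→R gives 6>1]
(A,R): not NE [P1→C gives 9>3]
(B,P): not NE [P1→D gives 10>8; P2→R gives 8>2]
(B,Q): not NE [P1→D gives 8>7]
(B,R): not NE [P1→C gives 9>6]
(C,P): not NE [P1→D gives 10>6; P2→Q gives 9>6]
(C,Q): not NE [P1→D gives 8>3]
(C,R): not NE [P2→Q gives 9>0]
(D,P): NE
(D,Q): not NE [P2→P gives 9>8]
(D,R): not NE [P1→C gives 9>6; P2→P gives 9>4]

PSNE = {(D,P)}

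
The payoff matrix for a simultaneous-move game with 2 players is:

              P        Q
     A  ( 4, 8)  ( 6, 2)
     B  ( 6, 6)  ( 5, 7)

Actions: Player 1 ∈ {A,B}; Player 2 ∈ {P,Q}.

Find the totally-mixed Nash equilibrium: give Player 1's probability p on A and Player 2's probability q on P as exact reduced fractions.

P1 mixes 1/7 on A; P2 mixes 1/3 on P

P1 indiff ⇒ q·4+(1-q)·6 = q·6+(1-q)·5 ⇒ q(-2) = (1-q)(-1) ⇒ q = 1/3
P2 indiff ⇒ p·8+(1-p)·6 = p·2+(1-p)·7 ⇒ p(6) = (1-p)(1) ⇒ p = 1/7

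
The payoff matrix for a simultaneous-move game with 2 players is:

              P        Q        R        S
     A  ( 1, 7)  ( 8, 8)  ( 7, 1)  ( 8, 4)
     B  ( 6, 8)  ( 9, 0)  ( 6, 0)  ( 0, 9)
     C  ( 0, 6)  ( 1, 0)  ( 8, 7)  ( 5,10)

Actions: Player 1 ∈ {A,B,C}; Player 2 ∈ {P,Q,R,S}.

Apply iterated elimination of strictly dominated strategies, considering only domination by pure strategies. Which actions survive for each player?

Survivors P1:{A,B} P2:{P,Q,S}

P2 drop R (S beats it: A:4>1 B:9>0 C:10>7)
P1 drop C (A beats it: P:1>0 Q:8>1 S:8>5)
P1→{A,B} P2→{P,Q,S}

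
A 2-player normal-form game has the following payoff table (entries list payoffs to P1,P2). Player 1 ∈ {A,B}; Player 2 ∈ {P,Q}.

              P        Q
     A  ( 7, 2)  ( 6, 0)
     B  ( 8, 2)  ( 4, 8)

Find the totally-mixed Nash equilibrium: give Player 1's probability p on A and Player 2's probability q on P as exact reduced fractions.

p=3/4, q=2/3

P1 indiff ⇒ q·7+(1-q)·6 = q·8+(1-q)·4 ⇒ q(-1) = (1-q)(-2) ⇒ q = 2/3
P2 indiff ⇒ p·2+(1-p)·2 = p·0+(1-p)·8 ⇒ p(2) = (1-p)(6) ⇒ p = 3/4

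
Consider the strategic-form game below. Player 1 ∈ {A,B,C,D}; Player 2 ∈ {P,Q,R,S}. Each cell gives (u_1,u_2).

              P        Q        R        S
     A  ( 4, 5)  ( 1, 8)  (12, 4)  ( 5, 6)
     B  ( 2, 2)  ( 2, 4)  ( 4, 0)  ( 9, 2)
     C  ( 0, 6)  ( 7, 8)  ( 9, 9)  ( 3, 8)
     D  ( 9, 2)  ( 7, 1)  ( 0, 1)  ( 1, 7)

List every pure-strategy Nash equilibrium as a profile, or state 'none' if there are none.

(A,P): not NE [P1→D gives 9>4; P2→Q gives 8>5]
(A,Q): not NE [P1→D gives 7>1]
(A,R): not NE [P2→Q gives 8>4]
(A,S): not NE [P1→B gives 9>5; P2→Q gives 8>6]
(B,P): not NE [P1→D gives 9>2; P2→Q gives 4>2]
(B,Q): not NE [P1→D gives 7>2]
(B,R): not NE [P1→A gives 12>4; P2→Q gives 4>0]
(B,S): not NE [P2→Q gives 4>2]
(C,P): not NE [P1→D gives 9>0; P2→R gives 9>6]
(C,Q): not NE [P2→R gives 9>8]
(C,R): not NE [P1→A gives 12>9]
(C,S): not NE [P1→B gives 9>3; P2→R gives 9>8]
(D,P): not NE [P2→S gives 7>2]
(D,Q): not NE [P2→S gives 7>1]
(D,R): not NE [P1→A gives 12>0; P2→S gives 7>1]
(D,S): not NE [P1→B gives 9>1]

Equilibria: none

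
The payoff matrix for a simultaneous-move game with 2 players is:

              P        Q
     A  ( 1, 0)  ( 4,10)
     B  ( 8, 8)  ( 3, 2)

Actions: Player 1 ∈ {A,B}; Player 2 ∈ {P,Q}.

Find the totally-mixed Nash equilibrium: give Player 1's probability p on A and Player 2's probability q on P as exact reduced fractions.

p=3/8, q=1/8

P1 indiff ⇒ q·1+(1-q)·4 = q·8+(1-q)·3 ⇒ q(-7) = (1-q)(-1) ⇒ q = 1/8
P2 indiff ⇒ p·0+(1-p)·8 = p·10+(1-p)·2 ⇒ p(-10) = (1-p)(-6) ⇒ p = 3/8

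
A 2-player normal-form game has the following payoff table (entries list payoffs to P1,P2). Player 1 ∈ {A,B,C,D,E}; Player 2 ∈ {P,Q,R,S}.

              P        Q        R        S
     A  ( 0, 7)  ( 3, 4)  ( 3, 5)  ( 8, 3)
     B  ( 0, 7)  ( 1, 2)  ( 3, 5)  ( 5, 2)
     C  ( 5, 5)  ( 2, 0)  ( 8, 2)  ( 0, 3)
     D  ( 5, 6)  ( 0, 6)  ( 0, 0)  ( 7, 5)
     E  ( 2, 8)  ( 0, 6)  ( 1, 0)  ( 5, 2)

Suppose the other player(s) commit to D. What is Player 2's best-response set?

u_2(P vs D) = 6
u_2(Q vs D) = 6
u_2(R vs D) = 0
u_2(S vs D) = 5
max payoff 6 at {P,Q}

BR_2 = {P,Q}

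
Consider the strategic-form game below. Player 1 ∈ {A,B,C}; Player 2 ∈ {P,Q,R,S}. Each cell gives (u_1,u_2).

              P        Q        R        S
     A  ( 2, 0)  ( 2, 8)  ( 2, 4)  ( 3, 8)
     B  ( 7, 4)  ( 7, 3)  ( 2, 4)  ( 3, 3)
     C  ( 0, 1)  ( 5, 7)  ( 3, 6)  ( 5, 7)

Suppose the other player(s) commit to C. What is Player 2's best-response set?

u_2(P vs C) = 1
u_2(Q vs C) = 7
u_2(R vs C) = 6
u_2(S vs C) = 7
max payoff 7 at {Q,S}

argmax u_2 = {Q,S}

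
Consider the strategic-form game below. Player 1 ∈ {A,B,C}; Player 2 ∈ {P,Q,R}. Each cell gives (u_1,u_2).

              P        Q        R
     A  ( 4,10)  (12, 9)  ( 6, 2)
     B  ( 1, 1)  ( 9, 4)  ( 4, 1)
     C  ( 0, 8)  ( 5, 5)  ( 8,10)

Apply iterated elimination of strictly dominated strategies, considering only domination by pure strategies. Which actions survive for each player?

Survivors P1:{A,C} P2:{P,R}

P1 drop B (A beats it: P:4>1 Q:12>9 R:6>4)
P2 drop Q (P beats it: A:10>9 C:8>5)
P1→{A,C} P2→{P,R}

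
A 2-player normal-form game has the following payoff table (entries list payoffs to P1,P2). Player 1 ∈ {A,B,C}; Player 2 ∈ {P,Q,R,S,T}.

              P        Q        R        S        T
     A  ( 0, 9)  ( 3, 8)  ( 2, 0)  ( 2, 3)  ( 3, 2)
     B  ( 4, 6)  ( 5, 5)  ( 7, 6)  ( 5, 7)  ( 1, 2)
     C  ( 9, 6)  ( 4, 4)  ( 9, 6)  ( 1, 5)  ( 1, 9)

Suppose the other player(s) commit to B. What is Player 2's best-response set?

BR_2 = {S}

u_2(P vs B) = 6
u_2(Q vs B) = 5
u_2(R vs B) = 6
u_2(S vs B) = 7
u_2(T vs B) = 2
max payoff 7 at {S}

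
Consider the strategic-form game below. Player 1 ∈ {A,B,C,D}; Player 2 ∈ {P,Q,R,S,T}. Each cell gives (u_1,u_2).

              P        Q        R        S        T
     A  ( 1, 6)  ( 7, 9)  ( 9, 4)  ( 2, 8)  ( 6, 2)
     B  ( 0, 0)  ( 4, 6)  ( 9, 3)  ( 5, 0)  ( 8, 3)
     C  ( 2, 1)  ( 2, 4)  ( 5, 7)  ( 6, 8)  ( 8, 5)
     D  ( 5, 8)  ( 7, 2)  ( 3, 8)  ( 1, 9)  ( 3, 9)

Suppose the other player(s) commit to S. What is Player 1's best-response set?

u_1(A vs S) = 2
u_1(B vs S) = 5
u_1(C vs S) = 6
u_1(D vs S) = 1
max payoff 6 at {C}

argmax u_1 = {C}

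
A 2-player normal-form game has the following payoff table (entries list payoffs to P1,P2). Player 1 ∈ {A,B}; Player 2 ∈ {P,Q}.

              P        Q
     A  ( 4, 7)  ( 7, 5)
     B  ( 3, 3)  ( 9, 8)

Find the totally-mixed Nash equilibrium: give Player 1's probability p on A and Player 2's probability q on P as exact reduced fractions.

P1 indiff ⇒ q·4+(1-q)·7 = q·3+(1-q)·9 ⇒ q(1) = (1-q)(2) ⇒ q = 2/3
P2 indiff ⇒ p·7+(1-p)·3 = p·5+(1-p)·8 ⇒ p(2) = (1-p)(5) ⇒ p = 5/7

(p,q) = (5/7, 2/3)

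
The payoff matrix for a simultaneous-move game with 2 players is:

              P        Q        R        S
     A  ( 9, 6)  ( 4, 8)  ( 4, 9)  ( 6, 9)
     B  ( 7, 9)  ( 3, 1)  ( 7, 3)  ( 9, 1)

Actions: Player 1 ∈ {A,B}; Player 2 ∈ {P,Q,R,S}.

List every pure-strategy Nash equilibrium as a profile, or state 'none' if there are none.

(A,P): not NE [P2→S gives 9>6]
(A,Q): not NE [P2→S gives 9>8]
(A,R): not NE [P1→B gives 7>4]
(A,S): not NE [P1→B gives 9>6]
(B,P): not NE [P1→A gives 9>7]
(B,Q): not NE [P1→A gives 4>3; P2→P gives 9>1]
(B,R): not NE [P2→P gives 9>3]
(B,S): not NE [P2→P gives 9>1]

No pure NE.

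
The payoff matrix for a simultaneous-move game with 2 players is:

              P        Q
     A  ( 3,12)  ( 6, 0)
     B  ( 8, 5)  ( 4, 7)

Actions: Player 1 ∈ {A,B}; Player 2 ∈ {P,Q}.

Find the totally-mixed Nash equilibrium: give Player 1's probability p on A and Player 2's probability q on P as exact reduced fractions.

P1 indiff ⇒ q·3+(1-q)·6 = q·8+(1-q)·4 ⇒ q(-5) = (1-q)(-2) ⇒ q = 2/7
P2 indiff ⇒ p·12+(1-p)·5 = p·0+(1-p)·7 ⇒ p(12) = (1-p)(2) ⇒ p = 1/7

P1 mixes 1/7 on A; P2 mixes 2/7 on P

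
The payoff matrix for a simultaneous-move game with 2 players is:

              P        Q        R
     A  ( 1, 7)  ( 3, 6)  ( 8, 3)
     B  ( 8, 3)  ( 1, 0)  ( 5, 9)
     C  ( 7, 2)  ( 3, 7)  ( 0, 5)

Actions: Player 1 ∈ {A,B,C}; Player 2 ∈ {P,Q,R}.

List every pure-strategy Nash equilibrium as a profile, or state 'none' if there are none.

PSNE = {(C,Q)}

(A,P): not NE [P1→B gives 8>1]
(A,Q): not NE [P2→P gives 7>6]
(A,R): not NE [P2→P gives 7>3]
(B,P): not NE [P2→R gives 9>3]
(B,Q): not NE [P1→C gives 3>1; P2→R gives 9>0]
(B,R): not NE [P1→A gives 8>5]
(C,P): not NE [P1→B gives 8>7; P2→Q gives 7>2]
(C,Q): NE
(C,R): not NE [P1→A gives 8>0; P2→Q gives 7>5]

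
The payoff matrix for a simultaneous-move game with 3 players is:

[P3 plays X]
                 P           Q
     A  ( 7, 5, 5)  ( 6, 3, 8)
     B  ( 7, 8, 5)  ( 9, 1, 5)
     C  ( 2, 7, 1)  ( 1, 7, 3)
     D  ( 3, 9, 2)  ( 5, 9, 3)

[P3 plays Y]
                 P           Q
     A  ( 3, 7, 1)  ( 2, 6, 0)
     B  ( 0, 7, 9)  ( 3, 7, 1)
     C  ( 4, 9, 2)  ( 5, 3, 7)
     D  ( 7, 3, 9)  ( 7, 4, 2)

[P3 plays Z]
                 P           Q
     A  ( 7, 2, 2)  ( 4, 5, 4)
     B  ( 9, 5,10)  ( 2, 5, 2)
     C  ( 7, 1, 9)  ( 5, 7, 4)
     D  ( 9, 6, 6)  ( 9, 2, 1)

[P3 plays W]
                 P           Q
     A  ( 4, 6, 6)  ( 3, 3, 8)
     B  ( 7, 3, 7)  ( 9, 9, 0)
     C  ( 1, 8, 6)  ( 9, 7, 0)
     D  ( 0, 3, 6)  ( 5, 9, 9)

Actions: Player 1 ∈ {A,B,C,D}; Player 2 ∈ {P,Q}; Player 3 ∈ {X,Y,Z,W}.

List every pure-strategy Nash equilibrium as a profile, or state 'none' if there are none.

NE set: (B,P,Z)

(A,P,X): not NE [P3→W gives 6>5]
(A,P,Y): not NE [P1→D gives 7>3; P3→W gives 6>1]
(A,P,Z): not NE [P1→D gives 9>7; P2→Q gives 5>2; P3→W gives 6>2]
(A,P,W): not NE [P1→B gives 7>4]
(A,Q,X): not NE [P1→B gives 9>6; P2→P gives 5>3]
(A,Q,Y): not NE [P1→D gives 7>2; P2→P gives 7>6; P3→W gives 8>0]
(A,Q,Z): not NE [P1→D gives 9>4; P3→W gives 8>4]
(A,Q,W): not NE [P1→C gives 9>3; P2→P gives 6>3]
(B,P,X): not NE [P3→Z gives 10>5]
(B,P,Y): not NE [P1→D gives 7>0; P3→Z gives 10>9]
(B,P,Z): NE
(B,P,W): not NE [P2→Q gives 9>3; P3→Z gives 10>7]
(B,Q,X): not NE [P2→P gives 8>1]
(B,Q,Y): not NE [P1→D gives 7>3; P3→X gives 5>1]
(B,Q,Z): not NE [P1→D gives 9>2; P3→X gives 5>2]
(B,Q,W): not NE [P3→X gives 5>0]
(C,P,X): not NE [P1→B gives 7>2; P3→Z gives 9>1]
(C,P,Y): not NE [P1→D gives 7>4; P3→Z gives 9>2]
(C,P,Z): not NE [P1→D gives 9>7; P2→Q gives 7>1]
(C,P,W): not NE [P1→B gives 7>1; P3→Z gives 9>6]
(C,Q,X): not NE [P1→B gives 9>1; P3→Y gives 7>3]
(C,Q,Y): not NE [P1→D gives 7>5; P2→P gives 9>3]
(C,Q,Z): not NE [P1→D gives 9>5; P3→Y gives 7>4]
(C,Q,W): not NE [P2→P gives 8>7; P3→Y gives 7>0]
(D,P,X): not NE [P1→B gives 7>3; P3→Y gives 9>2]
(D,P,Y): not NE [P2→Q gives 4>3]
(D,P,Z): not NE [P3→Y gives 9>6]
(D,P,W): not NE [P1→B gives 7>0; P2→Q gives 9>3; P3→Y gives 9>6]
(D,Q,X): not NE [P1→B gives 9>5; P3→W gives 9>3]
(D,Q,Y): not NE [P3→W gives 9>2]
(D,Q,Z): not NE [P2→P gives 6>2; P3→W gives 9>1]
(D,Q,W): not NE [P1→C gives 9>5]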